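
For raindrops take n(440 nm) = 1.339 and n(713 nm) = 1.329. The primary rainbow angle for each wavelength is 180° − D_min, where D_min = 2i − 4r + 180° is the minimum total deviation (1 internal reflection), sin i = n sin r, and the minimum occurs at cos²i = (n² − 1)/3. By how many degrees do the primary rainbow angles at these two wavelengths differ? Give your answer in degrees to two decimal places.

1.45°

At 440 nm (n = 1.339): cos²i = 0.26431 → i = 59.062°, r = 39.834°, D_min = 138.786°, rainbow angle = 41.214°.
At 713 nm (n = 1.329): cos²i = 0.25541 → i = 59.643°, r = 40.487°, D_min = 137.337°, rainbow angle = 42.663°.
Angular width = |41.214° − 42.663°| = 1.450°.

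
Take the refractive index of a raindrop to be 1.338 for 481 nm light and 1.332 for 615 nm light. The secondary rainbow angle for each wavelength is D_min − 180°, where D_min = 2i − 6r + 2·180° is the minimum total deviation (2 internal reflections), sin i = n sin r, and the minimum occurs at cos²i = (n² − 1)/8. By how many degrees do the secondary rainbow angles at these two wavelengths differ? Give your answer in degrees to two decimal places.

At 481 nm (n = 1.338): cos²i = 0.09878 → i = 71.682°, r = 45.195°, D_min = 232.193°, rainbow angle = 52.193°.
At 615 nm (n = 1.332): cos²i = 0.09678 → i = 71.875°, r = 45.520°, D_min = 230.628°, rainbow angle = 50.628°.
Angular width = |52.193° − 50.628°| = 1.564°.

1.56°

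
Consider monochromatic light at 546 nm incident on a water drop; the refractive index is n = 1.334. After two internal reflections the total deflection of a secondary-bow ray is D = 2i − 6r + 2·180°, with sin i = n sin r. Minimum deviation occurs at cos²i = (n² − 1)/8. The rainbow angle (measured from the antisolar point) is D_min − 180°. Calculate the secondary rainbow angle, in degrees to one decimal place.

51.2°

cos²i = (1.77956 − 1)/8 = 0.09744; i = arccos(0.31216) = 71.810°.
sin r = sin 71.810°/1.334 = 0.71217; r = 45.411°.
D_min = 2·71.810° − 6·45.411° + 360° = 231.153°.
Rainbow angle = D_min − 180° = 51.153°.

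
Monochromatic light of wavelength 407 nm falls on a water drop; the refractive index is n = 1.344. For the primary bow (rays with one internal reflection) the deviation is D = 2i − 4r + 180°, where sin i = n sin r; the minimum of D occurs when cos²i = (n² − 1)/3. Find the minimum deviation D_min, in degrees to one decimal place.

139.5°

cos²i = (1.80634 − 1)/3 = 0.26878; i = arccos(0.51844) = 58.772°.
sin r = sin 58.772°/1.344 = 0.63625; r = 39.512°.
D_min = 2·58.772° − 4·39.512° + 180° = 139.495°.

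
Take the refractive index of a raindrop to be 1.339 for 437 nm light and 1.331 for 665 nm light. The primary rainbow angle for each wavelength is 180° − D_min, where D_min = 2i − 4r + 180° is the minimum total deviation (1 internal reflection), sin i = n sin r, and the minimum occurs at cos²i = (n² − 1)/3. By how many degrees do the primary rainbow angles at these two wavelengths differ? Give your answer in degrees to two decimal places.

1.16°

At 437 nm (n = 1.339): cos²i = 0.26431 → i = 59.062°, r = 39.834°, D_min = 138.786°, rainbow angle = 41.214°.
At 665 nm (n = 1.331): cos²i = 0.25719 → i = 59.527°, r = 40.356°, D_min = 137.630°, rainbow angle = 42.370°.
Angular width = |41.214° − 42.370°| = 1.156°.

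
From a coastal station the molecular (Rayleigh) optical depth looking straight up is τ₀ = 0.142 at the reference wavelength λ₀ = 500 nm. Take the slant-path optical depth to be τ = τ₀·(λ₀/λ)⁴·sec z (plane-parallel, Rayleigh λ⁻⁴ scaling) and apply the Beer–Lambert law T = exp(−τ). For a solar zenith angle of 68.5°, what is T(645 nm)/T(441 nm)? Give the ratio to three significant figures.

1.65

Airmass: sec 68.5° = 2.7285.
τ(645 nm) = 0.142 × (500/645)⁴ × 2.7285 = 0.142 × 0.3611 × 2.7285 = 0.1399.
τ(441 nm) = 0.142 × (500/441)⁴ × 2.7285 = 0.142 × 1.6524 × 2.7285 = 0.6402.
T(645)/T(441) = exp(τ_B − τ_A) = exp(0.5003) = 1.6493.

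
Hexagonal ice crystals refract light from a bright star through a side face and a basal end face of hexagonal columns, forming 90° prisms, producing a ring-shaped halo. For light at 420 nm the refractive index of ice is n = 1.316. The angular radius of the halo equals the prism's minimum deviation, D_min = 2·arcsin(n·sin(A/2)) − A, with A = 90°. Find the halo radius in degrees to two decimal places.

47.04°

n·sin(A/2) = 1.316 × sin 45° = 1.316 × 0.7071 = 0.9306.
D_min = 2·arcsin(0.9306) − 90° = 2 × 68.521° − 90° = 47.042°.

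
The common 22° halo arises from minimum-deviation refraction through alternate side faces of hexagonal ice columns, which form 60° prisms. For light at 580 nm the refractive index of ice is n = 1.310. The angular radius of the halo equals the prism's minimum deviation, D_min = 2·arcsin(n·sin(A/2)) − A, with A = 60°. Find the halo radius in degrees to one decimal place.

n·sin(A/2) = 1.310 × sin 30° = 1.310 × 0.5000 = 0.6550.
D_min = 2·arcsin(0.6550) − 60° = 2 × 40.920° − 60° = 21.839°.

21.8°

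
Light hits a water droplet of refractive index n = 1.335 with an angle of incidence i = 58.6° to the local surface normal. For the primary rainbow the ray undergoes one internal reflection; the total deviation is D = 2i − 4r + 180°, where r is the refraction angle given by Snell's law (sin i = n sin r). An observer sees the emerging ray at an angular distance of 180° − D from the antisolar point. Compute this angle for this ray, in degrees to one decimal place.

41.8°

sin r = sin 58.6° / 1.335 = 0.8536/1.335 = 0.6394; r = 39.74°.
D = 2·58.6° − 4·39.74° + 180° = 117.20° − 158.98° + 180° = 138.22°.
Angle from antisolar point = 180° − D = 41.78°.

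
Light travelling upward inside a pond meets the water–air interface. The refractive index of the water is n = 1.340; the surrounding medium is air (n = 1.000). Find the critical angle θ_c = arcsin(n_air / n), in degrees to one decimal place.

48.3°

sin θ_c = n_air / n = 1.000 / 1.340 = 0.7463.
θ_c = arcsin(0.7463) = 48.27°.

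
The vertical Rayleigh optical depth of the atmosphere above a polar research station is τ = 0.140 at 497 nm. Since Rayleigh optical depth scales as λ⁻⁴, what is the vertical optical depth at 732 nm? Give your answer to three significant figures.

0.0298

τ(732 nm) = τ(497 nm) × (497/732)⁴ = 0.140 × (0.6790)⁴ = 0.140 × 0.2125 = 0.0298.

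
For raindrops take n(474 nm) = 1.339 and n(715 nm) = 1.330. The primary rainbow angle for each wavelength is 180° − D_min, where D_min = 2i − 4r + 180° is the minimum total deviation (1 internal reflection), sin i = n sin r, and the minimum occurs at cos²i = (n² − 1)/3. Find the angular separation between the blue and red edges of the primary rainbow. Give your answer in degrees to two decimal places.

1.30°

At 474 nm (n = 1.339): cos²i = 0.26431 → i = 59.062°, r = 39.834°, D_min = 138.786°, rainbow angle = 41.214°.
At 715 nm (n = 1.330): cos²i = 0.25630 → i = 59.585°, r = 40.422°, D_min = 137.484°, rainbow angle = 42.516°.
Angular width = |41.214° − 42.516°| = 1.303°.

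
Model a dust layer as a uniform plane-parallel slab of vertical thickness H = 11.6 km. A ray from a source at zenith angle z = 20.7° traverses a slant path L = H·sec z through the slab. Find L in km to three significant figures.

12.4 km

sec z = 1/cos 20.7° = 1.0690.
L = 11.6 × 1.0690 = 12.401 km.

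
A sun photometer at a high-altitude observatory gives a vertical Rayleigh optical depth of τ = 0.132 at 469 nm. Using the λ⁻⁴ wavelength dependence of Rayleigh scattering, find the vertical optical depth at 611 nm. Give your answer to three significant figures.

0.0458

τ(611 nm) = τ(469 nm) × (469/611)⁴ = 0.132 × (0.7676)⁴ = 0.132 × 0.3472 = 0.0458.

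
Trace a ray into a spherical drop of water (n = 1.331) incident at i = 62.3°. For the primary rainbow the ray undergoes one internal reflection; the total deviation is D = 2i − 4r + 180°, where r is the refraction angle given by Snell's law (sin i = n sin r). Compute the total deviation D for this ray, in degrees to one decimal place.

sin r = sin 62.3° / 1.331 = 0.8854/1.331 = 0.6652; r = 41.70°.
D = 2·62.3° − 4·41.70° + 180° = 124.60° − 166.79° + 180° = 137.81°.

137.8°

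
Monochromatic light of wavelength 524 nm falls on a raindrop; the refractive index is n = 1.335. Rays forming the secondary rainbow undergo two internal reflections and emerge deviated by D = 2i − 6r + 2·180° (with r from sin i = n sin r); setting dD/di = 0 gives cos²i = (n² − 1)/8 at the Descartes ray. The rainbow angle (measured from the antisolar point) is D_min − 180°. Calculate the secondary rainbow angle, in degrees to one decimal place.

cos²i = (1.78222 − 1)/8 = 0.09778; i = arccos(0.31269) = 71.778°.
sin r = sin 71.778°/1.335 = 0.71150; r = 45.357°.
D_min = 2·71.778° − 6·45.357° + 360° = 231.414°.
Rainbow angle = D_min − 180° = 51.414°.

51.4°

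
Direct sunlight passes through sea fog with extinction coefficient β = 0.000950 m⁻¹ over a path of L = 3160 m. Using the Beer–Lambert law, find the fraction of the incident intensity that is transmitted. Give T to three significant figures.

τ = β·L = 0.000950 × 3160 = 3.0020.
T = exp(−3.0020) = 0.0497.

0.0497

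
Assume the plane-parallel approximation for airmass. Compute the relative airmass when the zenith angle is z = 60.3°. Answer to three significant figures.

X = sec z = 1/cos 60.3° = 1/0.4955 = 2.0183.

2.02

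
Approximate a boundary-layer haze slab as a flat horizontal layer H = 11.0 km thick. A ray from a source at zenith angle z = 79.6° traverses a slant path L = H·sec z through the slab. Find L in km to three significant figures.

60.9 km

sec z = 1/cos 79.6° = 5.5396.
L = 11.0 × 5.5396 = 60.935 km.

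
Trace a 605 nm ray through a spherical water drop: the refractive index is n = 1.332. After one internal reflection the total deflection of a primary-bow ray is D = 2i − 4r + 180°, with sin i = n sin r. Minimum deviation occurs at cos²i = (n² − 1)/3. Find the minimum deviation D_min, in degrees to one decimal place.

137.8°

cos²i = (1.77422 − 1)/3 = 0.25807; i = arccos(0.50801) = 59.469°.
sin r = sin 59.469°/1.332 = 0.64666; r = 40.290°.
D_min = 2·59.469° − 4·40.290° + 180° = 137.776°.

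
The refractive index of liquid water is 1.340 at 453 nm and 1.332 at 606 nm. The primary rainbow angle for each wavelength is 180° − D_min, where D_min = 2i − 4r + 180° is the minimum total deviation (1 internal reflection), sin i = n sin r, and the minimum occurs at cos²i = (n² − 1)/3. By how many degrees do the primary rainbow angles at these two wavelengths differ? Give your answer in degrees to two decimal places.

1.15°

At 453 nm (n = 1.340): cos²i = 0.26520 → i = 59.004°, r = 39.770°, D_min = 138.929°, rainbow angle = 41.071°.
At 606 nm (n = 1.332): cos²i = 0.25807 → i = 59.469°, r = 40.290°, D_min = 137.776°, rainbow angle = 42.224°.
Angular width = |41.071° − 42.224°| = 1.153°.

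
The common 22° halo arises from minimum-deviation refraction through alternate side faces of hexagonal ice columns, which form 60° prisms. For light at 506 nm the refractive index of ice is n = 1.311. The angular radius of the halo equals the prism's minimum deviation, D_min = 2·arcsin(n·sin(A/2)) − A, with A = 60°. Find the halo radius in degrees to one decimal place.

21.9°

n·sin(A/2) = 1.311 × sin 30° = 1.311 × 0.5000 = 0.6555.
D_min = 2·arcsin(0.6555) − 60° = 2 × 40.958° − 60° = 21.915°.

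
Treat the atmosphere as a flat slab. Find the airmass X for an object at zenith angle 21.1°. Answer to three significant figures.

1.07

X = sec z = 1/cos 21.1° = 1/0.9330 = 1.0719.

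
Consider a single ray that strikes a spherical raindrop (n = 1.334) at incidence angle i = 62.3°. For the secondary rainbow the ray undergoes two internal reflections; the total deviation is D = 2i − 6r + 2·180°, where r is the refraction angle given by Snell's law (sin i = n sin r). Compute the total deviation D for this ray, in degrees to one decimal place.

235.1°

sin r = sin 62.3° / 1.334 = 0.8854/1.334 = 0.6637; r = 41.58°.
D = 2·62.3° − 6·41.58° + 2·180° = 124.60° − 249.50° + 360° = 235.10°.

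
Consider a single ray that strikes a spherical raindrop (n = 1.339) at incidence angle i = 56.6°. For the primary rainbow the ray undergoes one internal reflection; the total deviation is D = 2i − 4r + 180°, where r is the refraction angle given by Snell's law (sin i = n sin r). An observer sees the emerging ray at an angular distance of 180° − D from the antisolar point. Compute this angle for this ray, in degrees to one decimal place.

sin r = sin 56.6° / 1.339 = 0.8348/1.339 = 0.6235; r = 38.57°.
D = 2·56.6° − 4·38.57° + 180° = 113.20° − 154.28° + 180° = 138.92°.
Angle from antisolar point = 180° − D = 41.08°.

41.1°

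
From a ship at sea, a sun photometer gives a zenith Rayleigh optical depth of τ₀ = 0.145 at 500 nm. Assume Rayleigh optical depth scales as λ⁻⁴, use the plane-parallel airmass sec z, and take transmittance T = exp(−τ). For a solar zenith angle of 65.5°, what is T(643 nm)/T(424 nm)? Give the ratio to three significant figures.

Airmass: sec 65.5° = 2.4114.
τ(643 nm) = 0.145 × (500/643)⁴ × 2.4114 = 0.145 × 0.3656 × 2.4114 = 0.1278.
τ(424 nm) = 0.145 × (500/424)⁴ × 2.4114 = 0.145 × 1.9338 × 2.4114 = 0.6762.
T(643)/T(424) = exp(τ_B − τ_A) = exp(0.5483) = 1.7304.

1.73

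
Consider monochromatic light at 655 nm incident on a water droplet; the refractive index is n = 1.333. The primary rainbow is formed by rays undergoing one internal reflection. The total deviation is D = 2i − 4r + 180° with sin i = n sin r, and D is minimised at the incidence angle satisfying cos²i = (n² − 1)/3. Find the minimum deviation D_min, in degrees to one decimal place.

cos²i = (1.77689 − 1)/3 = 0.25896; i = arccos(0.50888) = 59.410°.
sin r = sin 59.410°/1.333 = 0.64579; r = 40.225°.
D_min = 2·59.410° − 4·40.225° + 180° = 137.922°.

137.9°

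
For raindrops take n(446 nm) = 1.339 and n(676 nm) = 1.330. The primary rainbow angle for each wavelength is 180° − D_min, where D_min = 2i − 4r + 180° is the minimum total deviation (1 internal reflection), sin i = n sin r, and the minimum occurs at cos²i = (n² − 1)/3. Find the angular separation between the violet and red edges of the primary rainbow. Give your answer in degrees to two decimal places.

1.30°

At 446 nm (n = 1.339): cos²i = 0.26431 → i = 59.062°, r = 39.834°, D_min = 138.786°, rainbow angle = 41.214°.
At 676 nm (n = 1.330): cos²i = 0.25630 → i = 59.585°, r = 40.422°, D_min = 137.484°, rainbow angle = 42.516°.
Angular width = |41.214° − 42.516°| = 1.303°.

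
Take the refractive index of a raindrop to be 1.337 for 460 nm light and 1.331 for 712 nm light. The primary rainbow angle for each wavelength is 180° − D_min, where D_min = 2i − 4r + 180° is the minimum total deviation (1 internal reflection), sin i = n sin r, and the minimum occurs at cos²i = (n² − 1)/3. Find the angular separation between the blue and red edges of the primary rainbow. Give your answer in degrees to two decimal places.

0.87°

At 460 nm (n = 1.337): cos²i = 0.26252 → i = 59.178°, r = 39.964°, D_min = 138.500°, rainbow angle = 41.500°.
At 712 nm (n = 1.331): cos²i = 0.25719 → i = 59.527°, r = 40.356°, D_min = 137.630°, rainbow angle = 42.370°.
Angular width = |41.500° − 42.370°| = 0.870°.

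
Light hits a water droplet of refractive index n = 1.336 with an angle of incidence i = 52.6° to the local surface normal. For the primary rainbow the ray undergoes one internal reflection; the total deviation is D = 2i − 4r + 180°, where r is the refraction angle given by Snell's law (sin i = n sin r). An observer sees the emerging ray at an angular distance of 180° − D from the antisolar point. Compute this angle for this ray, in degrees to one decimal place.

40.7°

sin r = sin 52.6° / 1.336 = 0.7944/1.336 = 0.5946; r = 36.49°.
D = 2·52.6° − 4·36.49° + 180° = 105.20° − 145.94° + 180° = 139.26°.
Angle from antisolar point = 180° − D = 40.74°.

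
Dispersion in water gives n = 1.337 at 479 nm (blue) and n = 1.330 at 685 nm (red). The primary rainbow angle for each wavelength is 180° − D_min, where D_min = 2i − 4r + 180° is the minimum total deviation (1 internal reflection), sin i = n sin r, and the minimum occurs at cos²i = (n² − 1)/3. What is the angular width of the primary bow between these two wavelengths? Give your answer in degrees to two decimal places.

At 479 nm (n = 1.337): cos²i = 0.26252 → i = 59.178°, r = 39.964°, D_min = 138.500°, rainbow angle = 41.500°.
At 685 nm (n = 1.330): cos²i = 0.25630 → i = 59.585°, r = 40.422°, D_min = 137.484°, rainbow angle = 42.516°.
Angular width = |41.500° − 42.516°| = 1.016°.

1.02°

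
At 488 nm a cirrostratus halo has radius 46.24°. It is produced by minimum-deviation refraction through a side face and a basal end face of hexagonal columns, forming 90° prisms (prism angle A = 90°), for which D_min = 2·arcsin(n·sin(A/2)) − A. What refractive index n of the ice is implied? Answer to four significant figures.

1.312

Rearranging: n = sin((D_min + A)/2) / sin(A/2).
(D_min + A)/2 = (46.24° + 90°)/2 = 68.120°.
n = sin 68.120° / sin 45° = 0.9280 / 0.7071 = 1.3123.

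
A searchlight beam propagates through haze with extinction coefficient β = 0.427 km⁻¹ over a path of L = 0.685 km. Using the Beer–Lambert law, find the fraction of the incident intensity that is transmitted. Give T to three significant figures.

τ = β·L = 0.427 × 0.685 = 0.2925.
T = exp(−0.2925) = 0.7464.

0.746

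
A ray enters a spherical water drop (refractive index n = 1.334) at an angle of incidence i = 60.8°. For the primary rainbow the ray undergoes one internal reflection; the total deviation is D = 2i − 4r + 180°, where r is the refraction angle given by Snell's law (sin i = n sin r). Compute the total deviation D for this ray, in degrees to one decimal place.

sin r = sin 60.8° / 1.334 = 0.8729/1.334 = 0.6544; r = 40.87°.
D = 2·60.8° − 4·40.87° + 180° = 121.60° − 163.49° + 180° = 138.11°.

138.1°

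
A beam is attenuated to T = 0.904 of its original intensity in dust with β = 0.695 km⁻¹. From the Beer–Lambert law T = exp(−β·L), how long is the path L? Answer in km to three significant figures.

Beer–Lambert: T = exp(−βL) ⇒ L = −ln(T)/β = −ln(0.904)/0.695 = 0.1009/0.695 = 0.1452 km.

0.145 km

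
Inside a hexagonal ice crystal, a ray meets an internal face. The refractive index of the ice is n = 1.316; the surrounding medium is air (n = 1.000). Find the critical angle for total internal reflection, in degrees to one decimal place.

sin θ_c = n_air / n = 1.000 / 1.316 = 0.7599.
θ_c = arcsin(0.7599) = 49.45°.

49.5°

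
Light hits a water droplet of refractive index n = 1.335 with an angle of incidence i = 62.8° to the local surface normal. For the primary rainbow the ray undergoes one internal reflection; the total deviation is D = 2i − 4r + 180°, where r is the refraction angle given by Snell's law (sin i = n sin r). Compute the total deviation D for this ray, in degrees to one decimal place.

sin r = sin 62.8° / 1.335 = 0.8894/1.335 = 0.6662; r = 41.78°.
D = 2·62.8° − 4·41.78° + 180° = 125.60° − 167.11° + 180° = 138.49°.

138.5°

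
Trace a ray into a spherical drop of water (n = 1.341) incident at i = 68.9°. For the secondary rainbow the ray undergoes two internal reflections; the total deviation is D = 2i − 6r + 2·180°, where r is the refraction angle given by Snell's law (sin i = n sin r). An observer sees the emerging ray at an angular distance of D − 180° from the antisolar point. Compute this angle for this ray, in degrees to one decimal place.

sin r = sin 68.9° / 1.341 = 0.9330/1.341 = 0.6957; r = 44.08°.
D = 2·68.9° − 6·44.08° + 2·180° = 137.80° − 264.51° + 360° = 233.29°.
Angle from antisolar point = D − 180° = 53.29°.

53.3°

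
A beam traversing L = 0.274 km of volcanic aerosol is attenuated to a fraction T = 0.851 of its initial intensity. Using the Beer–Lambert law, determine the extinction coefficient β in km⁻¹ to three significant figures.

Beer–Lambert: T = exp(−βL) ⇒ β = −ln(T)/L = −ln(0.851)/0.274 = 0.1613/0.274 = 0.5888 km⁻¹.

0.589 km⁻¹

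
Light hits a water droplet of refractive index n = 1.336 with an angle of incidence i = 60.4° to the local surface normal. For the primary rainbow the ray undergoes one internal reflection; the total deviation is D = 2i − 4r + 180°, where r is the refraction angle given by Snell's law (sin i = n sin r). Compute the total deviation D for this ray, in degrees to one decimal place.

138.4°

sin r = sin 60.4° / 1.336 = 0.8695/1.336 = 0.6508; r = 40.60°.
D = 2·60.4° − 4·40.60° + 180° = 120.80° − 162.41° + 180° = 138.39°.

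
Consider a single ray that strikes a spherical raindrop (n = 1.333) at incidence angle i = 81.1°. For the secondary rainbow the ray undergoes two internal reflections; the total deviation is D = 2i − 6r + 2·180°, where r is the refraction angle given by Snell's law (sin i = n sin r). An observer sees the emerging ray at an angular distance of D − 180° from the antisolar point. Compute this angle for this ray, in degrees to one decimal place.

55.2°

sin r = sin 81.1° / 1.333 = 0.9880/1.333 = 0.7412; r = 47.83°.
D = 2·81.1° − 6·47.83° + 2·180° = 162.20° − 286.98° + 360° = 235.22°.
Angle from antisolar point = D − 180° = 55.22°.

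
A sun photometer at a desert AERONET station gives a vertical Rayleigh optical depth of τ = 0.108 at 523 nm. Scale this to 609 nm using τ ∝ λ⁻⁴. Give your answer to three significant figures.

τ(609 nm) = τ(523 nm) × (523/609)⁴ = 0.108 × (0.8588)⁴ = 0.108 × 0.5439 = 0.0587.

0.0587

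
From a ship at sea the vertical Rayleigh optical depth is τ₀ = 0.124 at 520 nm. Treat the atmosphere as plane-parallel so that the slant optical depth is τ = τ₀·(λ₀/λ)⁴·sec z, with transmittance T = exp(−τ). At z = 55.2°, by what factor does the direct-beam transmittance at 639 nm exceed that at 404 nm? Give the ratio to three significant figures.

Airmass: sec 55.2° = 1.7522.
τ(639 nm) = 0.124 × (520/639)⁴ × 1.7522 = 0.124 × 0.4385 × 1.7522 = 0.0953.
τ(404 nm) = 0.124 × (520/404)⁴ × 1.7522 = 0.124 × 2.7447 × 1.7522 = 0.5963.
T(639)/T(404) = exp(τ_B − τ_A) = exp(0.5011) = 1.6505.

1.65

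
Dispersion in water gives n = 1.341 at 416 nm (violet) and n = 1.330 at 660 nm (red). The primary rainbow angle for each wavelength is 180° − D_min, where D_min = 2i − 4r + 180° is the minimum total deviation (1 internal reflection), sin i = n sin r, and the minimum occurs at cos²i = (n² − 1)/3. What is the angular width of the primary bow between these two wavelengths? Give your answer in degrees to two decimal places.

At 416 nm (n = 1.341): cos²i = 0.26609 → i = 58.946°, r = 39.705°, D_min = 139.071°, rainbow angle = 40.929°.
At 660 nm (n = 1.330): cos²i = 0.25630 → i = 59.585°, r = 40.422°, D_min = 137.484°, rainbow angle = 42.516°.
Angular width = |40.929° − 42.516°| = 1.588°.

1.59°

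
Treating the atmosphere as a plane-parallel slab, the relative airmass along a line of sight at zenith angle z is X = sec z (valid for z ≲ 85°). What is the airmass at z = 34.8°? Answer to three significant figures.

1.22

X = sec z = 1/cos 34.8° = 1/0.8211 = 1.2178.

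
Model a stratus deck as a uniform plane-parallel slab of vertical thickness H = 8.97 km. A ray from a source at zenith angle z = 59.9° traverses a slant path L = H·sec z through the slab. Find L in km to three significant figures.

17.9 km

sec z = 1/cos 59.9° = 1.9940.
L = 8.97 × 1.9940 = 17.886 km.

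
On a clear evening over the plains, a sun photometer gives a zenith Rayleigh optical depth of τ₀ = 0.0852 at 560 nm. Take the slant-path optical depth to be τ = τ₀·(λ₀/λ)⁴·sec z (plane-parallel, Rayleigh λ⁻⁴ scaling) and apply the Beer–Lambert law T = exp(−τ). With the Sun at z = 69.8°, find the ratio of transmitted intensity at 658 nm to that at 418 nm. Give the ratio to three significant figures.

Airmass: sec 69.8° = 2.8960.
τ(658 nm) = 0.0852 × (560/658)⁴ × 2.8960 = 0.0852 × 0.5246 × 2.8960 = 0.1294.
τ(418 nm) = 0.0852 × (560/418)⁴ × 2.8960 = 0.0852 × 3.2214 × 2.8960 = 0.7949.
T(658)/T(418) = exp(τ_B − τ_A) = exp(0.6654) = 1.9453.

1.95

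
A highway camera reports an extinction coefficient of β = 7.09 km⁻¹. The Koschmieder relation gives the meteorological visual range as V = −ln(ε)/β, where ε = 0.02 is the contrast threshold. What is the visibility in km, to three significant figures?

0.552 km

V = −ln(0.02) / 7.09 = 3.912 / 7.09 = 0.5518 km.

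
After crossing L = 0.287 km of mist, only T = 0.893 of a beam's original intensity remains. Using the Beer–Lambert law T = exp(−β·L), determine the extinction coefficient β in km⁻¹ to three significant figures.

Beer–Lambert: T = exp(−βL) ⇒ β = −ln(T)/L = −ln(0.893)/0.287 = 0.1132/0.287 = 0.3943 km⁻¹.

0.394 km⁻¹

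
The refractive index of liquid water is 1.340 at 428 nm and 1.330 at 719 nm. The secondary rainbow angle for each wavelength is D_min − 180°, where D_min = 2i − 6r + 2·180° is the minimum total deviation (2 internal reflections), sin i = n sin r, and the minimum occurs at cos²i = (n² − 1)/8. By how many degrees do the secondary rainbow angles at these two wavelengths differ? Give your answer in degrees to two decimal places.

At 428 nm (n = 1.340): cos²i = 0.09945 → i = 71.618°, r = 45.088°, D_min = 232.709°, rainbow angle = 52.709°.
At 719 nm (n = 1.330): cos²i = 0.09611 → i = 71.940°, r = 45.630°, D_min = 230.101°, rainbow angle = 50.101°.
Angular width = |52.709° − 50.101°| = 2.608°.

2.61°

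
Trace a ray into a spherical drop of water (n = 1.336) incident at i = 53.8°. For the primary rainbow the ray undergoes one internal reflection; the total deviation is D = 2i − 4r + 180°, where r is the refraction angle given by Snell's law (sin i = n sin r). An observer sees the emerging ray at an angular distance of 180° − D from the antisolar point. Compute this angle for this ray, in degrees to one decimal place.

41.0°

sin r = sin 53.8° / 1.336 = 0.8070/1.336 = 0.6040; r = 37.16°.
D = 2·53.8° − 4·37.16° + 180° = 107.60° − 148.63° + 180° = 138.97°.
Angle from antisolar point = 180° − D = 41.03°.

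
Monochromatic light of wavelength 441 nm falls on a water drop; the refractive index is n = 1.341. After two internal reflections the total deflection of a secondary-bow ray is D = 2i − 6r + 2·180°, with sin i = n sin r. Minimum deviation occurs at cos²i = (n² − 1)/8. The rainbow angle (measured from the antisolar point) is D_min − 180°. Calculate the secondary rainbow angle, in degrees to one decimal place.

53.0°

cos²i = (1.79828 − 1)/8 = 0.09979; i = arccos(0.31589) = 71.586°.
sin r = sin 71.586°/1.341 = 0.70753; r = 45.034°.
D_min = 2·71.586° − 6·45.034° + 360° = 232.966°.
Rainbow angle = D_min − 180° = 52.966°.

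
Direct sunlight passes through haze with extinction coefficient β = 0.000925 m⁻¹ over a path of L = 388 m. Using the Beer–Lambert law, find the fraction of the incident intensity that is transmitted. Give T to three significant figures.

τ = β·L = 0.000925 × 388 = 0.3589.
T = exp(−0.3589) = 0.6984.

0.698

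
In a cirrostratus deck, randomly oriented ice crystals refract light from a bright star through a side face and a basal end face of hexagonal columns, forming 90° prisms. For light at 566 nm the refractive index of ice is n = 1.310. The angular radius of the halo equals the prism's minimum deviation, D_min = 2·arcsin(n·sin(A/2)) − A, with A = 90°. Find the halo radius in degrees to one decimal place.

n·sin(A/2) = 1.310 × sin 45° = 1.310 × 0.7071 = 0.9263.
D_min = 2·arcsin(0.9263) − 90° = 2 × 67.867° − 90° = 45.733°.

45.7°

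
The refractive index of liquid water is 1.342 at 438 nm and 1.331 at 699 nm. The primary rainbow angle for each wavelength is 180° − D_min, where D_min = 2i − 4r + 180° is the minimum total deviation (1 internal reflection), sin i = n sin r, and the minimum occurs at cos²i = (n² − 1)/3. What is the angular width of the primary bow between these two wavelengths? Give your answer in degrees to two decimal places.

1.58°

At 438 nm (n = 1.342): cos²i = 0.26699 → i = 58.888°, r = 39.641°, D_min = 139.213°, rainbow angle = 40.787°.
At 699 nm (n = 1.331): cos²i = 0.25719 → i = 59.527°, r = 40.356°, D_min = 137.630°, rainbow angle = 42.370°.
Angular width = |40.787° − 42.370°| = 1.583°.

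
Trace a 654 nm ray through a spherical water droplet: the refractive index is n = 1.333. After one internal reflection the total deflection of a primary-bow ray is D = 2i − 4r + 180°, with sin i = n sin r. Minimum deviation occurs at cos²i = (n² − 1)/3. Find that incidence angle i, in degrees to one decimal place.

cos²i = (1.333² − 1)/3 = (1.77689 − 1)/3 = 0.25896.
cos i = 0.50888, so i = 59.410°.

59.4°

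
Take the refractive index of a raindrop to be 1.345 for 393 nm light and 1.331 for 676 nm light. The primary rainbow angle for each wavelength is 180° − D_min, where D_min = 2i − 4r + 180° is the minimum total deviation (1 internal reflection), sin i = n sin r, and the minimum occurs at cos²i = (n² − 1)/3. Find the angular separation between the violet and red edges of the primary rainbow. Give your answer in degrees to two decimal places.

At 393 nm (n = 1.345): cos²i = 0.26967 → i = 58.715°, r = 39.448°, D_min = 139.635°, rainbow angle = 40.365°.
At 676 nm (n = 1.331): cos²i = 0.25719 → i = 59.527°, r = 40.356°, D_min = 137.630°, rainbow angle = 42.370°.
Angular width = |40.365° − 42.370°| = 2.005°.

2.01°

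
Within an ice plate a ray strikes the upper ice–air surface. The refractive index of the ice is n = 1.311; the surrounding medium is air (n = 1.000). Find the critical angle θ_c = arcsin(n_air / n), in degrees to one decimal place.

sin θ_c = n_air / n = 1.000 / 1.311 = 0.7628.
θ_c = arcsin(0.7628) = 49.71°.

49.7°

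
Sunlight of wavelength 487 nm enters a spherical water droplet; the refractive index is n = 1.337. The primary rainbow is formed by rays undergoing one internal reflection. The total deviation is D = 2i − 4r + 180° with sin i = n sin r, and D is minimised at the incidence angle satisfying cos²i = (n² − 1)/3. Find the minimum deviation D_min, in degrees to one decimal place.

138.5°

cos²i = (1.78757 − 1)/3 = 0.26252; i = arccos(0.51237) = 59.178°.
sin r = sin 59.178°/1.337 = 0.64231; r = 39.964°.
D_min = 2·59.178° − 4·39.964° + 180° = 138.500°.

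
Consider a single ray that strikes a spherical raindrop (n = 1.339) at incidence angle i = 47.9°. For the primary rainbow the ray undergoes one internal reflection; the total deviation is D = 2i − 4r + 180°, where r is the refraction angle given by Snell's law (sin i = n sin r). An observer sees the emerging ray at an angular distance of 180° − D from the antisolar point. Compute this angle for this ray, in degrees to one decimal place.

sin r = sin 47.9° / 1.339 = 0.7420/1.339 = 0.5541; r = 33.65°.
D = 2·47.9° − 4·33.65° + 180° = 95.80° − 134.60° + 180° = 141.20°.
Angle from antisolar point = 180° − D = 38.80°.

38.8°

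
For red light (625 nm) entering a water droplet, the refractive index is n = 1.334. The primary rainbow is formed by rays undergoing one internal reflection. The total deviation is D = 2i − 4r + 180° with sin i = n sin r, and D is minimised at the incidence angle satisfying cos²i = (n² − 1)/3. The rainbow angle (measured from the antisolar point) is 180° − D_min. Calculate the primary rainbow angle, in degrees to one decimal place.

cos²i = (1.77956 − 1)/3 = 0.25985; i = arccos(0.50976) = 59.352°.
sin r = sin 59.352°/1.334 = 0.64492; r = 40.159°.
D_min = 2·59.352° − 4·40.159° + 180° = 138.067°.
Rainbow angle = 180° − D_min = 41.933°.

41.9°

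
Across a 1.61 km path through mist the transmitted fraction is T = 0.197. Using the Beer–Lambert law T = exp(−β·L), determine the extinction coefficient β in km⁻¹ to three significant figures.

Beer–Lambert: T = exp(−βL) ⇒ β = −ln(T)/L = −ln(0.197)/1.61 = 1.6246/1.61 = 1.009 km⁻¹.

1.01 km⁻¹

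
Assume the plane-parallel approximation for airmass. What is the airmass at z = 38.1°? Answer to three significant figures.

1.27

X = sec z = 1/cos 38.1° = 1/0.7869 = 1.2708.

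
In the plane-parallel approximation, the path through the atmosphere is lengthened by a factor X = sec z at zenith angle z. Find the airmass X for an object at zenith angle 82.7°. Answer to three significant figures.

7.87

X = sec z = 1/cos 82.7° = 1/0.1271 = 7.8700.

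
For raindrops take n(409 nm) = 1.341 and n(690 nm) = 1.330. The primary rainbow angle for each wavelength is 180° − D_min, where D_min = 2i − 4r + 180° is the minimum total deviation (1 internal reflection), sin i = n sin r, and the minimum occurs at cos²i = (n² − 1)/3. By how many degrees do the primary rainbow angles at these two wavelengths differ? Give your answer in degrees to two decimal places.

At 409 nm (n = 1.341): cos²i = 0.26609 → i = 58.946°, r = 39.705°, D_min = 139.071°, rainbow angle = 40.929°.
At 690 nm (n = 1.330): cos²i = 0.25630 → i = 59.585°, r = 40.422°, D_min = 137.484°, rainbow angle = 42.516°.
Angular width = |40.929° − 42.516°| = 1.588°.

1.59°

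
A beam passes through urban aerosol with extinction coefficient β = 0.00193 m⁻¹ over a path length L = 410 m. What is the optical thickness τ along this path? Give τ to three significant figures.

τ = β·L = 0.00193 × 410 = 0.7913.

0.791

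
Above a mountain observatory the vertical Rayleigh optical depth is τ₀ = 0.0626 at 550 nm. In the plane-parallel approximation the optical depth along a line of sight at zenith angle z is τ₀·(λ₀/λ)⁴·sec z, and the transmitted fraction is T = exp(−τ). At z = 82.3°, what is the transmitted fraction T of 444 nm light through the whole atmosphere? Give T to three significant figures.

0.333

sec 82.3° = 7.4635.
τ = 0.0626 × (550/444)⁴ × 7.4635 = 0.0626 × 2.3546 × 7.4635 = 1.1001.
T = exp(−1.1001) = 0.3328.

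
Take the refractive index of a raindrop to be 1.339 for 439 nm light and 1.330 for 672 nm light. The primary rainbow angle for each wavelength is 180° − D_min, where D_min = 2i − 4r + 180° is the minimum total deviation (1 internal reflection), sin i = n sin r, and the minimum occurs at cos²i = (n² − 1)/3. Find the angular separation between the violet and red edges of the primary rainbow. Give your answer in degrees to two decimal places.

At 439 nm (n = 1.339): cos²i = 0.26431 → i = 59.062°, r = 39.834°, D_min = 138.786°, rainbow angle = 41.214°.
At 672 nm (n = 1.330): cos²i = 0.25630 → i = 59.585°, r = 40.422°, D_min = 137.484°, rainbow angle = 42.516°.
Angular width = |41.214° − 42.516°| = 1.303°.

1.30°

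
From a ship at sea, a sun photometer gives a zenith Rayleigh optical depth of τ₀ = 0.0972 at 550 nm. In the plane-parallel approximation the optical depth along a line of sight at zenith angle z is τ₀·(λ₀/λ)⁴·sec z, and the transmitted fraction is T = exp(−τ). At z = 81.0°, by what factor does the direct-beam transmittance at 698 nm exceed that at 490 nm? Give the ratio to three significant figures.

2.11

Airmass: sec 81.0° = 6.3925.
τ(698 nm) = 0.0972 × (550/698)⁴ × 6.3925 = 0.0972 × 0.3855 × 6.3925 = 0.2395.
τ(490 nm) = 0.0972 × (550/490)⁴ × 6.3925 = 0.0972 × 1.5873 × 6.3925 = 0.9863.
T(698)/T(490) = exp(τ_B − τ_A) = exp(0.7467) = 2.1101.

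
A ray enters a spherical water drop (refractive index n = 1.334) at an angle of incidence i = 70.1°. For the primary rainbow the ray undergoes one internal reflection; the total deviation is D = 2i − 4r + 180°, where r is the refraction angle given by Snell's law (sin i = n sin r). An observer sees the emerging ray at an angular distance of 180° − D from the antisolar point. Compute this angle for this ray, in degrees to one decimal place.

39.1°

sin r = sin 70.1° / 1.334 = 0.9403/1.334 = 0.7049; r = 44.82°.
D = 2·70.1° − 4·44.82° + 180° = 140.20° − 179.27° + 180° = 140.93°.
Angle from antisolar point = 180° − D = 39.07°.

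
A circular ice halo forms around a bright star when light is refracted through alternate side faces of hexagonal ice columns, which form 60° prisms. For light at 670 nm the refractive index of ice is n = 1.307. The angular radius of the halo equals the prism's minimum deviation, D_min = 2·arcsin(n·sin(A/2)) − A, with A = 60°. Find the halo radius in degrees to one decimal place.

n·sin(A/2) = 1.307 × sin 30° = 1.307 × 0.5000 = 0.6535.
D_min = 2·arcsin(0.6535) − 60° = 2 × 40.806° − 60° = 21.612°.

21.6°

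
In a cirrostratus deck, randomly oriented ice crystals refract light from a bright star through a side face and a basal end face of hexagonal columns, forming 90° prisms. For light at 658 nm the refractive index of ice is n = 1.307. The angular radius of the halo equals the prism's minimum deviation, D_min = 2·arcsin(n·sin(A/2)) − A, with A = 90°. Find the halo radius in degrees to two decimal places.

45.09°

n·sin(A/2) = 1.307 × sin 45° = 1.307 × 0.7071 = 0.9242.
D_min = 2·arcsin(0.9242) − 90° = 2 × 67.546° − 90° = 45.093°.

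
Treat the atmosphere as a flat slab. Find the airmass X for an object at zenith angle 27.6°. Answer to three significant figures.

X = sec z = 1/cos 27.6° = 1/0.8862 = 1.1284.

1.13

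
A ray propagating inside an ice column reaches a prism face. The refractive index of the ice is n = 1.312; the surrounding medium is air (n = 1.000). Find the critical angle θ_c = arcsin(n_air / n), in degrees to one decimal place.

49.7°

sin θ_c = n_air / n = 1.000 / 1.312 = 0.7622.
θ_c = arcsin(0.7622) = 49.66°.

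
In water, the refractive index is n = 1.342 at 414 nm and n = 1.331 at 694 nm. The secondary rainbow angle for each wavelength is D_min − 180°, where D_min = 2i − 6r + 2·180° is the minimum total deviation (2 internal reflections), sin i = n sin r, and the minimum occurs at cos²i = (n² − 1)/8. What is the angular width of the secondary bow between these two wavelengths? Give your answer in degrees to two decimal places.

2.86°

At 414 nm (n = 1.342): cos²i = 0.10012 → i = 71.554°, r = 44.981°, D_min = 233.222°, rainbow angle = 53.222°.
At 694 nm (n = 1.331): cos²i = 0.09645 → i = 71.907°, r = 45.575°, D_min = 230.365°, rainbow angle = 50.365°.
Angular width = |53.222° − 50.365°| = 2.857°.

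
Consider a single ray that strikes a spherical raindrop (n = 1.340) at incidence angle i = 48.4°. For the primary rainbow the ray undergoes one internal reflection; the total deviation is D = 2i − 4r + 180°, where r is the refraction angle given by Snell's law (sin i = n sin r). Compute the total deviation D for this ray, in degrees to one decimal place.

sin r = sin 48.4° / 1.340 = 0.7478/1.340 = 0.5581; r = 33.92°.
D = 2·48.4° − 4·33.92° + 180° = 96.80° − 135.69° + 180° = 141.11°.

141.1°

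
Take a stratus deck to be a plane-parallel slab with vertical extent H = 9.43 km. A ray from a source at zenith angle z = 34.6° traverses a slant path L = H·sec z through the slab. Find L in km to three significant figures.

11.5 km

sec z = 1/cos 34.6° = 1.2149.
L = 9.43 × 1.2149 = 11.456 km.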